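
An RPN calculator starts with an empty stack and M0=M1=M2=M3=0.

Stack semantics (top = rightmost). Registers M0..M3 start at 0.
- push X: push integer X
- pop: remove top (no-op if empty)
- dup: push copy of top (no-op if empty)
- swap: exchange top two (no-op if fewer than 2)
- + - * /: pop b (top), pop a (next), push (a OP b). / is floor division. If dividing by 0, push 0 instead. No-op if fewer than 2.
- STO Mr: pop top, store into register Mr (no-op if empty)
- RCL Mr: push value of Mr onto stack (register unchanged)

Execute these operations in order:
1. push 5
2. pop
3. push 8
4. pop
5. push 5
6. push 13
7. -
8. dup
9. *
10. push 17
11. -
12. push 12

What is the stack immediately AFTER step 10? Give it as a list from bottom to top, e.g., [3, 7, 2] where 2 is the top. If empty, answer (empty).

After op 1 (push 5): stack=[5] mem=[0,0,0,0]
After op 2 (pop): stack=[empty] mem=[0,0,0,0]
After op 3 (push 8): stack=[8] mem=[0,0,0,0]
After op 4 (pop): stack=[empty] mem=[0,0,0,0]
After op 5 (push 5): stack=[5] mem=[0,0,0,0]
After op 6 (push 13): stack=[5,13] mem=[0,0,0,0]
After op 7 (-): stack=[-8] mem=[0,0,0,0]
After op 8 (dup): stack=[-8,-8] mem=[0,0,0,0]
After op 9 (*): stack=[64] mem=[0,0,0,0]
After op 10 (push 17): stack=[64,17] mem=[0,0,0,0]

[64, 17]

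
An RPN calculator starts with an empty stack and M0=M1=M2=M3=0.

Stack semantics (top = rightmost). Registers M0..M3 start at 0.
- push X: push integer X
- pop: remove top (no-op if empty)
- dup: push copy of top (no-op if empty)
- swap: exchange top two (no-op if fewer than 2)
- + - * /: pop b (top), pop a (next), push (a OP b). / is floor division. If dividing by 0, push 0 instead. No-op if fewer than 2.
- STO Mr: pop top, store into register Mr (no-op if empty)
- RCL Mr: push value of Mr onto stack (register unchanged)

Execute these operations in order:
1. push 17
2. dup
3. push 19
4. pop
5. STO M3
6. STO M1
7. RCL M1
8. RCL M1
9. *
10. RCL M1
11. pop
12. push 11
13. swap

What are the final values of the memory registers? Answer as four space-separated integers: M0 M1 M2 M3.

Answer: 0 17 0 17

Derivation:
After op 1 (push 17): stack=[17] mem=[0,0,0,0]
After op 2 (dup): stack=[17,17] mem=[0,0,0,0]
After op 3 (push 19): stack=[17,17,19] mem=[0,0,0,0]
After op 4 (pop): stack=[17,17] mem=[0,0,0,0]
After op 5 (STO M3): stack=[17] mem=[0,0,0,17]
After op 6 (STO M1): stack=[empty] mem=[0,17,0,17]
After op 7 (RCL M1): stack=[17] mem=[0,17,0,17]
After op 8 (RCL M1): stack=[17,17] mem=[0,17,0,17]
After op 9 (*): stack=[289] mem=[0,17,0,17]
After op 10 (RCL M1): stack=[289,17] mem=[0,17,0,17]
After op 11 (pop): stack=[289] mem=[0,17,0,17]
After op 12 (push 11): stack=[289,11] mem=[0,17,0,17]
After op 13 (swap): stack=[11,289] mem=[0,17,0,17]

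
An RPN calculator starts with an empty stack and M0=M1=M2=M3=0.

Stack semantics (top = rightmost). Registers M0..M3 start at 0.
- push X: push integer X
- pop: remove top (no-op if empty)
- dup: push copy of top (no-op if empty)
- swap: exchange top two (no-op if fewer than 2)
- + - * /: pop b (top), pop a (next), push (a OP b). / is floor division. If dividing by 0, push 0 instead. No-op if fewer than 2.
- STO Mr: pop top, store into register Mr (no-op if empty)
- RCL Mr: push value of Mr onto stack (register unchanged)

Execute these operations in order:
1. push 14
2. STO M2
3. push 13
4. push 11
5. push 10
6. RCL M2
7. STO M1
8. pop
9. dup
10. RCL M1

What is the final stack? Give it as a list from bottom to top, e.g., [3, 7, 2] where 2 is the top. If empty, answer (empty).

After op 1 (push 14): stack=[14] mem=[0,0,0,0]
After op 2 (STO M2): stack=[empty] mem=[0,0,14,0]
After op 3 (push 13): stack=[13] mem=[0,0,14,0]
After op 4 (push 11): stack=[13,11] mem=[0,0,14,0]
After op 5 (push 10): stack=[13,11,10] mem=[0,0,14,0]
After op 6 (RCL M2): stack=[13,11,10,14] mem=[0,0,14,0]
After op 7 (STO M1): stack=[13,11,10] mem=[0,14,14,0]
After op 8 (pop): stack=[13,11] mem=[0,14,14,0]
After op 9 (dup): stack=[13,11,11] mem=[0,14,14,0]
After op 10 (RCL M1): stack=[13,11,11,14] mem=[0,14,14,0]

Answer: [13, 11, 11, 14]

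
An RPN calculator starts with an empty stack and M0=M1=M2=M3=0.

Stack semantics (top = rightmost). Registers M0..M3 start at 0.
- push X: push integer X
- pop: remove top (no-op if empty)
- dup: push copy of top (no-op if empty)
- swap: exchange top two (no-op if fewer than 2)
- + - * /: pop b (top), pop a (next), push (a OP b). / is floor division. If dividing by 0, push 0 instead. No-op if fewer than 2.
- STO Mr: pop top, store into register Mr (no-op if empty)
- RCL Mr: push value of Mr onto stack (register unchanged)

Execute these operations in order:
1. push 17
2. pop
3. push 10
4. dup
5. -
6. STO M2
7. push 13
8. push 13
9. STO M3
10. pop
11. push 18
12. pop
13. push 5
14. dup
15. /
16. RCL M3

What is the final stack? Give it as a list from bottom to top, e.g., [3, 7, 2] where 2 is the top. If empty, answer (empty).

Answer: [1, 13]

Derivation:
After op 1 (push 17): stack=[17] mem=[0,0,0,0]
After op 2 (pop): stack=[empty] mem=[0,0,0,0]
After op 3 (push 10): stack=[10] mem=[0,0,0,0]
After op 4 (dup): stack=[10,10] mem=[0,0,0,0]
After op 5 (-): stack=[0] mem=[0,0,0,0]
After op 6 (STO M2): stack=[empty] mem=[0,0,0,0]
After op 7 (push 13): stack=[13] mem=[0,0,0,0]
After op 8 (push 13): stack=[13,13] mem=[0,0,0,0]
After op 9 (STO M3): stack=[13] mem=[0,0,0,13]
After op 10 (pop): stack=[empty] mem=[0,0,0,13]
After op 11 (push 18): stack=[18] mem=[0,0,0,13]
After op 12 (pop): stack=[empty] mem=[0,0,0,13]
After op 13 (push 5): stack=[5] mem=[0,0,0,13]
After op 14 (dup): stack=[5,5] mem=[0,0,0,13]
After op 15 (/): stack=[1] mem=[0,0,0,13]
After op 16 (RCL M3): stack=[1,13] mem=[0,0,0,13]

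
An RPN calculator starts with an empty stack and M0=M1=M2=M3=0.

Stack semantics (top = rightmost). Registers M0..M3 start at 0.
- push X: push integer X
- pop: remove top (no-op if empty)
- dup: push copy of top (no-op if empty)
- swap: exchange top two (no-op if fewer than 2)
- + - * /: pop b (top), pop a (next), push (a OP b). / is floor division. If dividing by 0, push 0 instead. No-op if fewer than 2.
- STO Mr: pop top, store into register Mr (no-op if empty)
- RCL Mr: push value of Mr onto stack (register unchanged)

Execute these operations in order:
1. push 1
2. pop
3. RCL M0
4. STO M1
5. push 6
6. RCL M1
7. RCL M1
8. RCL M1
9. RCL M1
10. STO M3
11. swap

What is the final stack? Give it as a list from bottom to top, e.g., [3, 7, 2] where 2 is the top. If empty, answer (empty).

After op 1 (push 1): stack=[1] mem=[0,0,0,0]
After op 2 (pop): stack=[empty] mem=[0,0,0,0]
After op 3 (RCL M0): stack=[0] mem=[0,0,0,0]
After op 4 (STO M1): stack=[empty] mem=[0,0,0,0]
After op 5 (push 6): stack=[6] mem=[0,0,0,0]
After op 6 (RCL M1): stack=[6,0] mem=[0,0,0,0]
After op 7 (RCL M1): stack=[6,0,0] mem=[0,0,0,0]
After op 8 (RCL M1): stack=[6,0,0,0] mem=[0,0,0,0]
After op 9 (RCL M1): stack=[6,0,0,0,0] mem=[0,0,0,0]
After op 10 (STO M3): stack=[6,0,0,0] mem=[0,0,0,0]
After op 11 (swap): stack=[6,0,0,0] mem=[0,0,0,0]

Answer: [6, 0, 0, 0]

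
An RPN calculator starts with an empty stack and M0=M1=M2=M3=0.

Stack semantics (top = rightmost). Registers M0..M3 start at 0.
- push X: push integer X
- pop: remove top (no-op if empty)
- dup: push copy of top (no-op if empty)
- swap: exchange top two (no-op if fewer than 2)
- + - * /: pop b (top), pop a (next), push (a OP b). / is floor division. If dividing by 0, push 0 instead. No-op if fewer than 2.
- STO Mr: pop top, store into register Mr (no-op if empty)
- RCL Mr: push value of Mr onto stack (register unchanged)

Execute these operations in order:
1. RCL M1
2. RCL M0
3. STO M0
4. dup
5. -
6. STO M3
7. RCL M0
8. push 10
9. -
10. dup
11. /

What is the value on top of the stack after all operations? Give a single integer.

After op 1 (RCL M1): stack=[0] mem=[0,0,0,0]
After op 2 (RCL M0): stack=[0,0] mem=[0,0,0,0]
After op 3 (STO M0): stack=[0] mem=[0,0,0,0]
After op 4 (dup): stack=[0,0] mem=[0,0,0,0]
After op 5 (-): stack=[0] mem=[0,0,0,0]
After op 6 (STO M3): stack=[empty] mem=[0,0,0,0]
After op 7 (RCL M0): stack=[0] mem=[0,0,0,0]
After op 8 (push 10): stack=[0,10] mem=[0,0,0,0]
After op 9 (-): stack=[-10] mem=[0,0,0,0]
After op 10 (dup): stack=[-10,-10] mem=[0,0,0,0]
After op 11 (/): stack=[1] mem=[0,0,0,0]

Answer: 1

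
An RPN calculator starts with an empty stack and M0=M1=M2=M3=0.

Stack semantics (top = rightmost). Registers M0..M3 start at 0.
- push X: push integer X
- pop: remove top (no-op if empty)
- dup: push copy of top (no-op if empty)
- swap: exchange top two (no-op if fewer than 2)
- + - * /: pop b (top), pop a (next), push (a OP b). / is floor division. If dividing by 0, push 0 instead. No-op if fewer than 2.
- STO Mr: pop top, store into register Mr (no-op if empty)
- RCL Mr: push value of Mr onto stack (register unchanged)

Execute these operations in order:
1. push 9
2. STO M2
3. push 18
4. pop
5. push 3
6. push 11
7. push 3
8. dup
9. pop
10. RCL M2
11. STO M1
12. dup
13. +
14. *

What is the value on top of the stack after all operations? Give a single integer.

Answer: 66

Derivation:
After op 1 (push 9): stack=[9] mem=[0,0,0,0]
After op 2 (STO M2): stack=[empty] mem=[0,0,9,0]
After op 3 (push 18): stack=[18] mem=[0,0,9,0]
After op 4 (pop): stack=[empty] mem=[0,0,9,0]
After op 5 (push 3): stack=[3] mem=[0,0,9,0]
After op 6 (push 11): stack=[3,11] mem=[0,0,9,0]
After op 7 (push 3): stack=[3,11,3] mem=[0,0,9,0]
After op 8 (dup): stack=[3,11,3,3] mem=[0,0,9,0]
After op 9 (pop): stack=[3,11,3] mem=[0,0,9,0]
After op 10 (RCL M2): stack=[3,11,3,9] mem=[0,0,9,0]
After op 11 (STO M1): stack=[3,11,3] mem=[0,9,9,0]
After op 12 (dup): stack=[3,11,3,3] mem=[0,9,9,0]
After op 13 (+): stack=[3,11,6] mem=[0,9,9,0]
After op 14 (*): stack=[3,66] mem=[0,9,9,0]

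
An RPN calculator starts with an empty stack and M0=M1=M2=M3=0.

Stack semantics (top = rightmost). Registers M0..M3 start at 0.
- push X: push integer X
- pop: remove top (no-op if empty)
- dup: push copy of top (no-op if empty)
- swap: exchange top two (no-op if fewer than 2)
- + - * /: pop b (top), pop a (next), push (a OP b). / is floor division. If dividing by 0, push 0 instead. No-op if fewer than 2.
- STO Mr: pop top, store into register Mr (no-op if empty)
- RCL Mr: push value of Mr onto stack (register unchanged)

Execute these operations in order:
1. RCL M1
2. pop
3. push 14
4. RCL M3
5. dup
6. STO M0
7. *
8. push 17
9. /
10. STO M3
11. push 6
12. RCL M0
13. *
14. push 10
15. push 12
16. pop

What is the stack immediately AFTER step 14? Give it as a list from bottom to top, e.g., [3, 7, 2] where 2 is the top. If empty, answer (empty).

After op 1 (RCL M1): stack=[0] mem=[0,0,0,0]
After op 2 (pop): stack=[empty] mem=[0,0,0,0]
After op 3 (push 14): stack=[14] mem=[0,0,0,0]
After op 4 (RCL M3): stack=[14,0] mem=[0,0,0,0]
After op 5 (dup): stack=[14,0,0] mem=[0,0,0,0]
After op 6 (STO M0): stack=[14,0] mem=[0,0,0,0]
After op 7 (*): stack=[0] mem=[0,0,0,0]
After op 8 (push 17): stack=[0,17] mem=[0,0,0,0]
After op 9 (/): stack=[0] mem=[0,0,0,0]
After op 10 (STO M3): stack=[empty] mem=[0,0,0,0]
After op 11 (push 6): stack=[6] mem=[0,0,0,0]
After op 12 (RCL M0): stack=[6,0] mem=[0,0,0,0]
After op 13 (*): stack=[0] mem=[0,0,0,0]
After op 14 (push 10): stack=[0,10] mem=[0,0,0,0]

[0, 10]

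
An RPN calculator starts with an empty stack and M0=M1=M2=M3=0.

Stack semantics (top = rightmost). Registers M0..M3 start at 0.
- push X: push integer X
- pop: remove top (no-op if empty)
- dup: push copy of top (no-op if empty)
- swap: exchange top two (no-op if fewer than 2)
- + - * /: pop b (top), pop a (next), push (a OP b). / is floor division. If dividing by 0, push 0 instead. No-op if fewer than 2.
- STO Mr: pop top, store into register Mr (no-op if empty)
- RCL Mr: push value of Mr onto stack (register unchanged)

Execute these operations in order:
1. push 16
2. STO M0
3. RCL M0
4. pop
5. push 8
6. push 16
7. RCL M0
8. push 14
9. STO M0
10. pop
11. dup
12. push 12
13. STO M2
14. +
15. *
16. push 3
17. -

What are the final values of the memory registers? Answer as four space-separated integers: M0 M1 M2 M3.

Answer: 14 0 12 0

Derivation:
After op 1 (push 16): stack=[16] mem=[0,0,0,0]
After op 2 (STO M0): stack=[empty] mem=[16,0,0,0]
After op 3 (RCL M0): stack=[16] mem=[16,0,0,0]
After op 4 (pop): stack=[empty] mem=[16,0,0,0]
After op 5 (push 8): stack=[8] mem=[16,0,0,0]
After op 6 (push 16): stack=[8,16] mem=[16,0,0,0]
After op 7 (RCL M0): stack=[8,16,16] mem=[16,0,0,0]
After op 8 (push 14): stack=[8,16,16,14] mem=[16,0,0,0]
After op 9 (STO M0): stack=[8,16,16] mem=[14,0,0,0]
After op 10 (pop): stack=[8,16] mem=[14,0,0,0]
After op 11 (dup): stack=[8,16,16] mem=[14,0,0,0]
After op 12 (push 12): stack=[8,16,16,12] mem=[14,0,0,0]
After op 13 (STO M2): stack=[8,16,16] mem=[14,0,12,0]
After op 14 (+): stack=[8,32] mem=[14,0,12,0]
After op 15 (*): stack=[256] mem=[14,0,12,0]
After op 16 (push 3): stack=[256,3] mem=[14,0,12,0]
After op 17 (-): stack=[253] mem=[14,0,12,0]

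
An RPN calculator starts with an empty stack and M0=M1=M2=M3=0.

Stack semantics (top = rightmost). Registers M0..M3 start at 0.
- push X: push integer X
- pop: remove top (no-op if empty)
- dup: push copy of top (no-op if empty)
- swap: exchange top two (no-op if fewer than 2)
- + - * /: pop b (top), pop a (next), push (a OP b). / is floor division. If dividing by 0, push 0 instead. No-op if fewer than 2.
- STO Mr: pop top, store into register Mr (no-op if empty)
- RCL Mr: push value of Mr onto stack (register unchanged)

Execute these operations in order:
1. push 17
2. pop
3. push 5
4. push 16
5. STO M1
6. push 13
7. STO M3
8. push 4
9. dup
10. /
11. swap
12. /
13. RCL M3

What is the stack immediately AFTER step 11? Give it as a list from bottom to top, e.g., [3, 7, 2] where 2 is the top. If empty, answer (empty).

After op 1 (push 17): stack=[17] mem=[0,0,0,0]
After op 2 (pop): stack=[empty] mem=[0,0,0,0]
After op 3 (push 5): stack=[5] mem=[0,0,0,0]
After op 4 (push 16): stack=[5,16] mem=[0,0,0,0]
After op 5 (STO M1): stack=[5] mem=[0,16,0,0]
After op 6 (push 13): stack=[5,13] mem=[0,16,0,0]
After op 7 (STO M3): stack=[5] mem=[0,16,0,13]
After op 8 (push 4): stack=[5,4] mem=[0,16,0,13]
After op 9 (dup): stack=[5,4,4] mem=[0,16,0,13]
After op 10 (/): stack=[5,1] mem=[0,16,0,13]
After op 11 (swap): stack=[1,5] mem=[0,16,0,13]

[1, 5]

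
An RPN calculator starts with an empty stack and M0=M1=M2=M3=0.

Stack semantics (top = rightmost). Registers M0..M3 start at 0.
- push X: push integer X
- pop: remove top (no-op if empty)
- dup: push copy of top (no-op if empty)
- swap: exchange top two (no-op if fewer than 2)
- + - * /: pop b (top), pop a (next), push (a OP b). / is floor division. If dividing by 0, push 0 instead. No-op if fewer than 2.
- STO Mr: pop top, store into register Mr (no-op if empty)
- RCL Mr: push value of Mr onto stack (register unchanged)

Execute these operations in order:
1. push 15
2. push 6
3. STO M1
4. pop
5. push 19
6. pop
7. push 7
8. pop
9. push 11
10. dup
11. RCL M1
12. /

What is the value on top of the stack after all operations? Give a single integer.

Answer: 1

Derivation:
After op 1 (push 15): stack=[15] mem=[0,0,0,0]
After op 2 (push 6): stack=[15,6] mem=[0,0,0,0]
After op 3 (STO M1): stack=[15] mem=[0,6,0,0]
After op 4 (pop): stack=[empty] mem=[0,6,0,0]
After op 5 (push 19): stack=[19] mem=[0,6,0,0]
After op 6 (pop): stack=[empty] mem=[0,6,0,0]
After op 7 (push 7): stack=[7] mem=[0,6,0,0]
After op 8 (pop): stack=[empty] mem=[0,6,0,0]
After op 9 (push 11): stack=[11] mem=[0,6,0,0]
After op 10 (dup): stack=[11,11] mem=[0,6,0,0]
After op 11 (RCL M1): stack=[11,11,6] mem=[0,6,0,0]
After op 12 (/): stack=[11,1] mem=[0,6,0,0]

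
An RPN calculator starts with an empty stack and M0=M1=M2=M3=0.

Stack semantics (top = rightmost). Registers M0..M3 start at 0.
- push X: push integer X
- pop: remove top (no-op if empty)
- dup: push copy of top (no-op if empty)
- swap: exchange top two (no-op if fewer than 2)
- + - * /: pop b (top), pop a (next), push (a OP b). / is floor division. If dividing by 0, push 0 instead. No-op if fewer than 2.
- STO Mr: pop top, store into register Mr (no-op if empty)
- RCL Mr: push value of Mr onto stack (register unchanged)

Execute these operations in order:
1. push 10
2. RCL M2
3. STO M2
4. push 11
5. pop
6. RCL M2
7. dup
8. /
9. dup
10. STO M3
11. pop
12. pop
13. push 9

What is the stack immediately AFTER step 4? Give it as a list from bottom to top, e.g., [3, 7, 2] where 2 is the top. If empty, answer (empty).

After op 1 (push 10): stack=[10] mem=[0,0,0,0]
After op 2 (RCL M2): stack=[10,0] mem=[0,0,0,0]
After op 3 (STO M2): stack=[10] mem=[0,0,0,0]
After op 4 (push 11): stack=[10,11] mem=[0,0,0,0]

[10, 11]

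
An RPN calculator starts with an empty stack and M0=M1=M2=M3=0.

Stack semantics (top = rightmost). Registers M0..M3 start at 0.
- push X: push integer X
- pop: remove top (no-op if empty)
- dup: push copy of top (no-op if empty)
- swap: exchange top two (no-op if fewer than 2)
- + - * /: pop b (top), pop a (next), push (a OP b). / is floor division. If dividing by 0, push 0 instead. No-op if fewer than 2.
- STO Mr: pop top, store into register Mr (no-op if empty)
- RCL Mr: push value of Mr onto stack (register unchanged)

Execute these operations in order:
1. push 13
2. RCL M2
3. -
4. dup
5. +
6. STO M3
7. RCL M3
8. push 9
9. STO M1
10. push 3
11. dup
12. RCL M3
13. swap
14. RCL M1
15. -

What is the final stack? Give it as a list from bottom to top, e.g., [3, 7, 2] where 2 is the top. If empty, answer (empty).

After op 1 (push 13): stack=[13] mem=[0,0,0,0]
After op 2 (RCL M2): stack=[13,0] mem=[0,0,0,0]
After op 3 (-): stack=[13] mem=[0,0,0,0]
After op 4 (dup): stack=[13,13] mem=[0,0,0,0]
After op 5 (+): stack=[26] mem=[0,0,0,0]
After op 6 (STO M3): stack=[empty] mem=[0,0,0,26]
After op 7 (RCL M3): stack=[26] mem=[0,0,0,26]
After op 8 (push 9): stack=[26,9] mem=[0,0,0,26]
After op 9 (STO M1): stack=[26] mem=[0,9,0,26]
After op 10 (push 3): stack=[26,3] mem=[0,9,0,26]
After op 11 (dup): stack=[26,3,3] mem=[0,9,0,26]
After op 12 (RCL M3): stack=[26,3,3,26] mem=[0,9,0,26]
After op 13 (swap): stack=[26,3,26,3] mem=[0,9,0,26]
After op 14 (RCL M1): stack=[26,3,26,3,9] mem=[0,9,0,26]
After op 15 (-): stack=[26,3,26,-6] mem=[0,9,0,26]

Answer: [26, 3, 26, -6]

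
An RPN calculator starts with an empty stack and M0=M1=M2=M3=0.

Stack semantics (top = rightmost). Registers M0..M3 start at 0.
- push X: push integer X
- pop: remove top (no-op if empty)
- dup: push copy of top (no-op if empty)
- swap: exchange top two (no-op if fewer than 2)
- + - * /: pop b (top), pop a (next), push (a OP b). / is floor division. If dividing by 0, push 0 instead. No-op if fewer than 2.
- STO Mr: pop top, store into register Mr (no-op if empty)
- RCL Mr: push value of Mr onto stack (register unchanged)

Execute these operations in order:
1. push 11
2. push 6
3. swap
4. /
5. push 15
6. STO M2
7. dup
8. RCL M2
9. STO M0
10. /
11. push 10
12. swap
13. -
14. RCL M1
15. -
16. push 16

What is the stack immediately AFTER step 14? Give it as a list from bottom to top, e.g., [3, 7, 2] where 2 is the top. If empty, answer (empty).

After op 1 (push 11): stack=[11] mem=[0,0,0,0]
After op 2 (push 6): stack=[11,6] mem=[0,0,0,0]
After op 3 (swap): stack=[6,11] mem=[0,0,0,0]
After op 4 (/): stack=[0] mem=[0,0,0,0]
After op 5 (push 15): stack=[0,15] mem=[0,0,0,0]
After op 6 (STO M2): stack=[0] mem=[0,0,15,0]
After op 7 (dup): stack=[0,0] mem=[0,0,15,0]
After op 8 (RCL M2): stack=[0,0,15] mem=[0,0,15,0]
After op 9 (STO M0): stack=[0,0] mem=[15,0,15,0]
After op 10 (/): stack=[0] mem=[15,0,15,0]
After op 11 (push 10): stack=[0,10] mem=[15,0,15,0]
After op 12 (swap): stack=[10,0] mem=[15,0,15,0]
After op 13 (-): stack=[10] mem=[15,0,15,0]
After op 14 (RCL M1): stack=[10,0] mem=[15,0,15,0]

[10, 0]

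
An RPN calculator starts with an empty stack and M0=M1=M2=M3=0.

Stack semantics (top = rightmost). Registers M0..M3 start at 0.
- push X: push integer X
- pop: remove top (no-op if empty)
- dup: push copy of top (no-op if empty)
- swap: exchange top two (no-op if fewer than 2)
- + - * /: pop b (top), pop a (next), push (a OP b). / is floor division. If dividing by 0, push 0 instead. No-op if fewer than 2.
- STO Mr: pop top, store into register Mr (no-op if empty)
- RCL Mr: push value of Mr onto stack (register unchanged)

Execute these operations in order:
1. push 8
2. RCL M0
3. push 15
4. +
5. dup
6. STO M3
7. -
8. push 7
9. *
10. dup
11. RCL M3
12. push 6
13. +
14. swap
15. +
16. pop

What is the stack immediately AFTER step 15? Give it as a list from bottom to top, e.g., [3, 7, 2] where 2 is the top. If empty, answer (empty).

After op 1 (push 8): stack=[8] mem=[0,0,0,0]
After op 2 (RCL M0): stack=[8,0] mem=[0,0,0,0]
After op 3 (push 15): stack=[8,0,15] mem=[0,0,0,0]
After op 4 (+): stack=[8,15] mem=[0,0,0,0]
After op 5 (dup): stack=[8,15,15] mem=[0,0,0,0]
After op 6 (STO M3): stack=[8,15] mem=[0,0,0,15]
After op 7 (-): stack=[-7] mem=[0,0,0,15]
After op 8 (push 7): stack=[-7,7] mem=[0,0,0,15]
After op 9 (*): stack=[-49] mem=[0,0,0,15]
After op 10 (dup): stack=[-49,-49] mem=[0,0,0,15]
After op 11 (RCL M3): stack=[-49,-49,15] mem=[0,0,0,15]
After op 12 (push 6): stack=[-49,-49,15,6] mem=[0,0,0,15]
After op 13 (+): stack=[-49,-49,21] mem=[0,0,0,15]
After op 14 (swap): stack=[-49,21,-49] mem=[0,0,0,15]
After op 15 (+): stack=[-49,-28] mem=[0,0,0,15]

[-49, -28]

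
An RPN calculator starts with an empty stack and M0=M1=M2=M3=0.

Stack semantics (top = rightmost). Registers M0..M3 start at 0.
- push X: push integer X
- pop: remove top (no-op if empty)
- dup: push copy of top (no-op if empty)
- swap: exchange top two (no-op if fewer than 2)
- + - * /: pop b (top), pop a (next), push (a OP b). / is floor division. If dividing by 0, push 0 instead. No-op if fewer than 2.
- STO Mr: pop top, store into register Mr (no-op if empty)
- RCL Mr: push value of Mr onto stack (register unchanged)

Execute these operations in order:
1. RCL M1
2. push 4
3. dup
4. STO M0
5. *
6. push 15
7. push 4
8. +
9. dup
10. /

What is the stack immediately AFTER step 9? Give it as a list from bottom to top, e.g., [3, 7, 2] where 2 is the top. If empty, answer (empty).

After op 1 (RCL M1): stack=[0] mem=[0,0,0,0]
After op 2 (push 4): stack=[0,4] mem=[0,0,0,0]
After op 3 (dup): stack=[0,4,4] mem=[0,0,0,0]
After op 4 (STO M0): stack=[0,4] mem=[4,0,0,0]
After op 5 (*): stack=[0] mem=[4,0,0,0]
After op 6 (push 15): stack=[0,15] mem=[4,0,0,0]
After op 7 (push 4): stack=[0,15,4] mem=[4,0,0,0]
After op 8 (+): stack=[0,19] mem=[4,0,0,0]
After op 9 (dup): stack=[0,19,19] mem=[4,0,0,0]

[0, 19, 19]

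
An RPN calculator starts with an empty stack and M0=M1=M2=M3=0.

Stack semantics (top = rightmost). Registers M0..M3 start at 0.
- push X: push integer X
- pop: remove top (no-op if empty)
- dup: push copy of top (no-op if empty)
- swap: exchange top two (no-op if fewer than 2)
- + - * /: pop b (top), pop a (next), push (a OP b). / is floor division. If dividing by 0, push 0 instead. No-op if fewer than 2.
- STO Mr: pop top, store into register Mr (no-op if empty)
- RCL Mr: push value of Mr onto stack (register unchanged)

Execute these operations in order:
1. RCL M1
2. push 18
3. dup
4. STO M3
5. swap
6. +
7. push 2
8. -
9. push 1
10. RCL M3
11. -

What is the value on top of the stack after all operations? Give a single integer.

Answer: -17

Derivation:
After op 1 (RCL M1): stack=[0] mem=[0,0,0,0]
After op 2 (push 18): stack=[0,18] mem=[0,0,0,0]
After op 3 (dup): stack=[0,18,18] mem=[0,0,0,0]
After op 4 (STO M3): stack=[0,18] mem=[0,0,0,18]
After op 5 (swap): stack=[18,0] mem=[0,0,0,18]
After op 6 (+): stack=[18] mem=[0,0,0,18]
After op 7 (push 2): stack=[18,2] mem=[0,0,0,18]
After op 8 (-): stack=[16] mem=[0,0,0,18]
After op 9 (push 1): stack=[16,1] mem=[0,0,0,18]
After op 10 (RCL M3): stack=[16,1,18] mem=[0,0,0,18]
After op 11 (-): stack=[16,-17] mem=[0,0,0,18]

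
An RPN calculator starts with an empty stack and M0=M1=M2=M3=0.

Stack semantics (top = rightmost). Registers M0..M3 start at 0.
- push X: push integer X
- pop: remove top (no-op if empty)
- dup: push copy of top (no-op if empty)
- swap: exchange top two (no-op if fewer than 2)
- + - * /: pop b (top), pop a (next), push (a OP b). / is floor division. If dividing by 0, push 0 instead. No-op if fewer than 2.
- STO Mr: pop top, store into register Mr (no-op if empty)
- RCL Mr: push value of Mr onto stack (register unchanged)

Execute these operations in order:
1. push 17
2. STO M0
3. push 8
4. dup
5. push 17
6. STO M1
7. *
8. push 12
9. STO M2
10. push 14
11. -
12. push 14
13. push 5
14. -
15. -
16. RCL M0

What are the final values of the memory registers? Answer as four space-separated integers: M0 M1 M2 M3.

After op 1 (push 17): stack=[17] mem=[0,0,0,0]
After op 2 (STO M0): stack=[empty] mem=[17,0,0,0]
After op 3 (push 8): stack=[8] mem=[17,0,0,0]
After op 4 (dup): stack=[8,8] mem=[17,0,0,0]
After op 5 (push 17): stack=[8,8,17] mem=[17,0,0,0]
After op 6 (STO M1): stack=[8,8] mem=[17,17,0,0]
After op 7 (*): stack=[64] mem=[17,17,0,0]
After op 8 (push 12): stack=[64,12] mem=[17,17,0,0]
After op 9 (STO M2): stack=[64] mem=[17,17,12,0]
After op 10 (push 14): stack=[64,14] mem=[17,17,12,0]
After op 11 (-): stack=[50] mem=[17,17,12,0]
After op 12 (push 14): stack=[50,14] mem=[17,17,12,0]
After op 13 (push 5): stack=[50,14,5] mem=[17,17,12,0]
After op 14 (-): stack=[50,9] mem=[17,17,12,0]
After op 15 (-): stack=[41] mem=[17,17,12,0]
After op 16 (RCL M0): stack=[41,17] mem=[17,17,12,0]

Answer: 17 17 12 0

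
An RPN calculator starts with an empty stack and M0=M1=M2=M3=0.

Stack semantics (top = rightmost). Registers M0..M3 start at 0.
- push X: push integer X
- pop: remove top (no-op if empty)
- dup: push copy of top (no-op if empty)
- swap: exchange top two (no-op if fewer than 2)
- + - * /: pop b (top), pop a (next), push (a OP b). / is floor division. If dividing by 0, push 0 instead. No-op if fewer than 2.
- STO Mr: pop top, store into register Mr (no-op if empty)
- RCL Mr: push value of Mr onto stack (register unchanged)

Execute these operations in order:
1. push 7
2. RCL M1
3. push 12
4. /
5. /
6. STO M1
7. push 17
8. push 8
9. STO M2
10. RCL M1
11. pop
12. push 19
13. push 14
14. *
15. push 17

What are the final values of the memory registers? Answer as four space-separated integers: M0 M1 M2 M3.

After op 1 (push 7): stack=[7] mem=[0,0,0,0]
After op 2 (RCL M1): stack=[7,0] mem=[0,0,0,0]
After op 3 (push 12): stack=[7,0,12] mem=[0,0,0,0]
After op 4 (/): stack=[7,0] mem=[0,0,0,0]
After op 5 (/): stack=[0] mem=[0,0,0,0]
After op 6 (STO M1): stack=[empty] mem=[0,0,0,0]
After op 7 (push 17): stack=[17] mem=[0,0,0,0]
After op 8 (push 8): stack=[17,8] mem=[0,0,0,0]
After op 9 (STO M2): stack=[17] mem=[0,0,8,0]
After op 10 (RCL M1): stack=[17,0] mem=[0,0,8,0]
After op 11 (pop): stack=[17] mem=[0,0,8,0]
After op 12 (push 19): stack=[17,19] mem=[0,0,8,0]
After op 13 (push 14): stack=[17,19,14] mem=[0,0,8,0]
After op 14 (*): stack=[17,266] mem=[0,0,8,0]
After op 15 (push 17): stack=[17,266,17] mem=[0,0,8,0]

Answer: 0 0 8 0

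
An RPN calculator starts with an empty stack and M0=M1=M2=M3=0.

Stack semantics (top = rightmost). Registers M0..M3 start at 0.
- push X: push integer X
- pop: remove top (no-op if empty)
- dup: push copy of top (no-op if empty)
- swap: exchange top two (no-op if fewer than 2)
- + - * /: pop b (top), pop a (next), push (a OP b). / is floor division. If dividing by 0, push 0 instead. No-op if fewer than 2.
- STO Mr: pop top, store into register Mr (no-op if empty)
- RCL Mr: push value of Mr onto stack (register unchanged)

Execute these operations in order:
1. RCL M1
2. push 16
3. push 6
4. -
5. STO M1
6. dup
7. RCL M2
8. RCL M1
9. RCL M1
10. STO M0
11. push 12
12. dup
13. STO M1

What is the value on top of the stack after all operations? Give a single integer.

Answer: 12

Derivation:
After op 1 (RCL M1): stack=[0] mem=[0,0,0,0]
After op 2 (push 16): stack=[0,16] mem=[0,0,0,0]
After op 3 (push 6): stack=[0,16,6] mem=[0,0,0,0]
After op 4 (-): stack=[0,10] mem=[0,0,0,0]
After op 5 (STO M1): stack=[0] mem=[0,10,0,0]
After op 6 (dup): stack=[0,0] mem=[0,10,0,0]
After op 7 (RCL M2): stack=[0,0,0] mem=[0,10,0,0]
After op 8 (RCL M1): stack=[0,0,0,10] mem=[0,10,0,0]
After op 9 (RCL M1): stack=[0,0,0,10,10] mem=[0,10,0,0]
After op 10 (STO M0): stack=[0,0,0,10] mem=[10,10,0,0]
After op 11 (push 12): stack=[0,0,0,10,12] mem=[10,10,0,0]
After op 12 (dup): stack=[0,0,0,10,12,12] mem=[10,10,0,0]
After op 13 (STO M1): stack=[0,0,0,10,12] mem=[10,12,0,0]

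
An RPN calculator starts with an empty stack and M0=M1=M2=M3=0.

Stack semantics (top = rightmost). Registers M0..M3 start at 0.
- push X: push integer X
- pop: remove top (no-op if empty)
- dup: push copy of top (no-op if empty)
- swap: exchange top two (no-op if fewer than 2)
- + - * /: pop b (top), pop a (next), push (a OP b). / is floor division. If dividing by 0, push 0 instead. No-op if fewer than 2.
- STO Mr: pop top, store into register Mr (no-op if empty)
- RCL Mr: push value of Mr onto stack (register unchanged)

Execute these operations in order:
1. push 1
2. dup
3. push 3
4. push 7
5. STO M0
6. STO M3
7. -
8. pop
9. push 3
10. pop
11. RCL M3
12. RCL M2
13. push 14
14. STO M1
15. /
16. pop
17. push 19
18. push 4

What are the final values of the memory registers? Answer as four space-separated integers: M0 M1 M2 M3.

Answer: 7 14 0 3

Derivation:
After op 1 (push 1): stack=[1] mem=[0,0,0,0]
After op 2 (dup): stack=[1,1] mem=[0,0,0,0]
After op 3 (push 3): stack=[1,1,3] mem=[0,0,0,0]
After op 4 (push 7): stack=[1,1,3,7] mem=[0,0,0,0]
After op 5 (STO M0): stack=[1,1,3] mem=[7,0,0,0]
After op 6 (STO M3): stack=[1,1] mem=[7,0,0,3]
After op 7 (-): stack=[0] mem=[7,0,0,3]
After op 8 (pop): stack=[empty] mem=[7,0,0,3]
After op 9 (push 3): stack=[3] mem=[7,0,0,3]
After op 10 (pop): stack=[empty] mem=[7,0,0,3]
After op 11 (RCL M3): stack=[3] mem=[7,0,0,3]
After op 12 (RCL M2): stack=[3,0] mem=[7,0,0,3]
After op 13 (push 14): stack=[3,0,14] mem=[7,0,0,3]
After op 14 (STO M1): stack=[3,0] mem=[7,14,0,3]
After op 15 (/): stack=[0] mem=[7,14,0,3]
After op 16 (pop): stack=[empty] mem=[7,14,0,3]
After op 17 (push 19): stack=[19] mem=[7,14,0,3]
After op 18 (push 4): stack=[19,4] mem=[7,14,0,3]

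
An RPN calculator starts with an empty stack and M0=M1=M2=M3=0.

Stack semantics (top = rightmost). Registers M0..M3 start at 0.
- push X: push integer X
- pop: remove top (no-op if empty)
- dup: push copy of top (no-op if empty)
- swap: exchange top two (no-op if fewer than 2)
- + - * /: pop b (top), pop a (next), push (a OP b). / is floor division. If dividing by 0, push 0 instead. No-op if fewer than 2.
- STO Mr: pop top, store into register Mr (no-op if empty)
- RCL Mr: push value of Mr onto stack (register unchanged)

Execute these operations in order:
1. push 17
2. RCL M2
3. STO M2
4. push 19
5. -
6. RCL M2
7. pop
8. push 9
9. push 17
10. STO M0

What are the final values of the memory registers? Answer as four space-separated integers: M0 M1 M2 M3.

After op 1 (push 17): stack=[17] mem=[0,0,0,0]
After op 2 (RCL M2): stack=[17,0] mem=[0,0,0,0]
After op 3 (STO M2): stack=[17] mem=[0,0,0,0]
After op 4 (push 19): stack=[17,19] mem=[0,0,0,0]
After op 5 (-): stack=[-2] mem=[0,0,0,0]
After op 6 (RCL M2): stack=[-2,0] mem=[0,0,0,0]
After op 7 (pop): stack=[-2] mem=[0,0,0,0]
After op 8 (push 9): stack=[-2,9] mem=[0,0,0,0]
After op 9 (push 17): stack=[-2,9,17] mem=[0,0,0,0]
After op 10 (STO M0): stack=[-2,9] mem=[17,0,0,0]

Answer: 17 0 0 0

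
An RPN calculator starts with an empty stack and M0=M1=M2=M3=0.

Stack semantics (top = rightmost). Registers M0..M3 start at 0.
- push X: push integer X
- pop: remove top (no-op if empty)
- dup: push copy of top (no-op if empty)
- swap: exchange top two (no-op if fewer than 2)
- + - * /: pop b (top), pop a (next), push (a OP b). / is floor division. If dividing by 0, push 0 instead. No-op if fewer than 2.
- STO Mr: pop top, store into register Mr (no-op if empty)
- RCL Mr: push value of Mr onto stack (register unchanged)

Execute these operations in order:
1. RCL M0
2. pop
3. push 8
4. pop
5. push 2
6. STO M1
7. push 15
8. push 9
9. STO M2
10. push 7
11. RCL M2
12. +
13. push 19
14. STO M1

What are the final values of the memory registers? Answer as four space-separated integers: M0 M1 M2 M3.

Answer: 0 19 9 0

Derivation:
After op 1 (RCL M0): stack=[0] mem=[0,0,0,0]
After op 2 (pop): stack=[empty] mem=[0,0,0,0]
After op 3 (push 8): stack=[8] mem=[0,0,0,0]
After op 4 (pop): stack=[empty] mem=[0,0,0,0]
After op 5 (push 2): stack=[2] mem=[0,0,0,0]
After op 6 (STO M1): stack=[empty] mem=[0,2,0,0]
After op 7 (push 15): stack=[15] mem=[0,2,0,0]
After op 8 (push 9): stack=[15,9] mem=[0,2,0,0]
After op 9 (STO M2): stack=[15] mem=[0,2,9,0]
After op 10 (push 7): stack=[15,7] mem=[0,2,9,0]
After op 11 (RCL M2): stack=[15,7,9] mem=[0,2,9,0]
After op 12 (+): stack=[15,16] mem=[0,2,9,0]
After op 13 (push 19): stack=[15,16,19] mem=[0,2,9,0]
After op 14 (STO M1): stack=[15,16] mem=[0,19,9,0]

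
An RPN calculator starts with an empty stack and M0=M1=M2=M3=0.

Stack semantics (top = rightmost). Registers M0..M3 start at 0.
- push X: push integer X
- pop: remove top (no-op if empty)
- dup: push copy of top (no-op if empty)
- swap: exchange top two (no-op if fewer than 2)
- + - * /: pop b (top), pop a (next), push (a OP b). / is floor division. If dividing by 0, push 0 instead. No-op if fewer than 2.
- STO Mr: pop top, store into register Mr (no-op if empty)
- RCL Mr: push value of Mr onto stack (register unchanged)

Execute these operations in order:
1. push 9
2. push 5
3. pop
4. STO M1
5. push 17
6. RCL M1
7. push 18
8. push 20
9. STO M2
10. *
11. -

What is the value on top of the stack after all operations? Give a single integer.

After op 1 (push 9): stack=[9] mem=[0,0,0,0]
After op 2 (push 5): stack=[9,5] mem=[0,0,0,0]
After op 3 (pop): stack=[9] mem=[0,0,0,0]
After op 4 (STO M1): stack=[empty] mem=[0,9,0,0]
After op 5 (push 17): stack=[17] mem=[0,9,0,0]
After op 6 (RCL M1): stack=[17,9] mem=[0,9,0,0]
After op 7 (push 18): stack=[17,9,18] mem=[0,9,0,0]
After op 8 (push 20): stack=[17,9,18,20] mem=[0,9,0,0]
After op 9 (STO M2): stack=[17,9,18] mem=[0,9,20,0]
After op 10 (*): stack=[17,162] mem=[0,9,20,0]
After op 11 (-): stack=[-145] mem=[0,9,20,0]

Answer: -145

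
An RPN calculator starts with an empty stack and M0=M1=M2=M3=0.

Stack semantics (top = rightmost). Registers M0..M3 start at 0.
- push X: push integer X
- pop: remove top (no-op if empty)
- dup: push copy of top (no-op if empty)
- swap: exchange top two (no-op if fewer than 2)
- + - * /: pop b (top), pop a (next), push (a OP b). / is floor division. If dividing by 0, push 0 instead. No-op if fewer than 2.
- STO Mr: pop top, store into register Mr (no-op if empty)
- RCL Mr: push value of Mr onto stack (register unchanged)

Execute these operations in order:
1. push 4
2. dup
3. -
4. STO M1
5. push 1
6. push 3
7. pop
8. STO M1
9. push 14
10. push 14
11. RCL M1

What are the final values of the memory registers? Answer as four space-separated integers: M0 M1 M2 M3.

After op 1 (push 4): stack=[4] mem=[0,0,0,0]
After op 2 (dup): stack=[4,4] mem=[0,0,0,0]
After op 3 (-): stack=[0] mem=[0,0,0,0]
After op 4 (STO M1): stack=[empty] mem=[0,0,0,0]
After op 5 (push 1): stack=[1] mem=[0,0,0,0]
After op 6 (push 3): stack=[1,3] mem=[0,0,0,0]
After op 7 (pop): stack=[1] mem=[0,0,0,0]
After op 8 (STO M1): stack=[empty] mem=[0,1,0,0]
After op 9 (push 14): stack=[14] mem=[0,1,0,0]
After op 10 (push 14): stack=[14,14] mem=[0,1,0,0]
After op 11 (RCL M1): stack=[14,14,1] mem=[0,1,0,0]

Answer: 0 1 0 0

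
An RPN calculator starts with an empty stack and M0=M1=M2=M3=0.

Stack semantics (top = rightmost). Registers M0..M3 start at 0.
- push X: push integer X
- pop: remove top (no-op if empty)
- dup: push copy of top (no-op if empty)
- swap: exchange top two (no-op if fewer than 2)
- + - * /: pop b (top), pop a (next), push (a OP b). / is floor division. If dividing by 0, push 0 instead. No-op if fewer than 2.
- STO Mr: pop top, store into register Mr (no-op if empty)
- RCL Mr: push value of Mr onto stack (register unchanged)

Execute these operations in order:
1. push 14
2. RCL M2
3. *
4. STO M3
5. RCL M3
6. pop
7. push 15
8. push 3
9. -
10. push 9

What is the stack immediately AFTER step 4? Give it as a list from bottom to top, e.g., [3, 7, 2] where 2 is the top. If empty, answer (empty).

After op 1 (push 14): stack=[14] mem=[0,0,0,0]
After op 2 (RCL M2): stack=[14,0] mem=[0,0,0,0]
After op 3 (*): stack=[0] mem=[0,0,0,0]
After op 4 (STO M3): stack=[empty] mem=[0,0,0,0]

(empty)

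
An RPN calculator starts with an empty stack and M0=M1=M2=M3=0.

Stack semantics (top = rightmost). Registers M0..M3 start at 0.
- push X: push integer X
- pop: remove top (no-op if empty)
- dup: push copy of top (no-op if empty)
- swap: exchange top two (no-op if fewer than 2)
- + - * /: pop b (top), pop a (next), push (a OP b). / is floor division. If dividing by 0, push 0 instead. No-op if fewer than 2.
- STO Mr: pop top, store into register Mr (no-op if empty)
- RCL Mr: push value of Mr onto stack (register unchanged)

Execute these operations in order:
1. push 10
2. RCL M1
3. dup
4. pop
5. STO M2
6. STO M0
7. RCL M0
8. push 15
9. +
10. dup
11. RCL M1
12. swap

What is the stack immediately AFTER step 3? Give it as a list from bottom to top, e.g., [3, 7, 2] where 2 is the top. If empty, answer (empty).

After op 1 (push 10): stack=[10] mem=[0,0,0,0]
After op 2 (RCL M1): stack=[10,0] mem=[0,0,0,0]
After op 3 (dup): stack=[10,0,0] mem=[0,0,0,0]

[10, 0, 0]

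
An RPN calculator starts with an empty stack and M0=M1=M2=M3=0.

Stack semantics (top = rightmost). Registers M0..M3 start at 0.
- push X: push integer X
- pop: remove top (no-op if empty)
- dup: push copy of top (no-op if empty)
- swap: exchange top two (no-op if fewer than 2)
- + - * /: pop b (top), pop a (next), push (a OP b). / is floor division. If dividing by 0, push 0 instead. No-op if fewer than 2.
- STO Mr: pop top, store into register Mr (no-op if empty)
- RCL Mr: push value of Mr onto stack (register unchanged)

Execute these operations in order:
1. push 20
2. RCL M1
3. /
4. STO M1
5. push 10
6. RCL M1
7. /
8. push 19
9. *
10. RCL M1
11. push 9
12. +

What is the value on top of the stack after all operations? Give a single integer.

Answer: 9

Derivation:
After op 1 (push 20): stack=[20] mem=[0,0,0,0]
After op 2 (RCL M1): stack=[20,0] mem=[0,0,0,0]
After op 3 (/): stack=[0] mem=[0,0,0,0]
After op 4 (STO M1): stack=[empty] mem=[0,0,0,0]
After op 5 (push 10): stack=[10] mem=[0,0,0,0]
After op 6 (RCL M1): stack=[10,0] mem=[0,0,0,0]
After op 7 (/): stack=[0] mem=[0,0,0,0]
After op 8 (push 19): stack=[0,19] mem=[0,0,0,0]
After op 9 (*): stack=[0] mem=[0,0,0,0]
After op 10 (RCL M1): stack=[0,0] mem=[0,0,0,0]
After op 11 (push 9): stack=[0,0,9] mem=[0,0,0,0]
After op 12 (+): stack=[0,9] mem=[0,0,0,0]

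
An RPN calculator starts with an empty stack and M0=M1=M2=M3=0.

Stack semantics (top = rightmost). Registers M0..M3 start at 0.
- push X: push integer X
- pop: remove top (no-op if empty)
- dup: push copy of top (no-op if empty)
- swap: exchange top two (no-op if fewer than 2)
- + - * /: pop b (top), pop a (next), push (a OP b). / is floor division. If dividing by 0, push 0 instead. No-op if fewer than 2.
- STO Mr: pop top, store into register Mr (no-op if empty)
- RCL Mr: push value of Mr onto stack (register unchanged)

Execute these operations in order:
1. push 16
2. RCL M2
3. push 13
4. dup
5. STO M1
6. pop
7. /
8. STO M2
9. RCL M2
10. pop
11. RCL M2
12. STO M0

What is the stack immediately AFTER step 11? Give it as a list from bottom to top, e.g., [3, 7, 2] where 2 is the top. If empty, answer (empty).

After op 1 (push 16): stack=[16] mem=[0,0,0,0]
After op 2 (RCL M2): stack=[16,0] mem=[0,0,0,0]
After op 3 (push 13): stack=[16,0,13] mem=[0,0,0,0]
After op 4 (dup): stack=[16,0,13,13] mem=[0,0,0,0]
After op 5 (STO M1): stack=[16,0,13] mem=[0,13,0,0]
After op 6 (pop): stack=[16,0] mem=[0,13,0,0]
After op 7 (/): stack=[0] mem=[0,13,0,0]
After op 8 (STO M2): stack=[empty] mem=[0,13,0,0]
After op 9 (RCL M2): stack=[0] mem=[0,13,0,0]
After op 10 (pop): stack=[empty] mem=[0,13,0,0]
After op 11 (RCL M2): stack=[0] mem=[0,13,0,0]

[0]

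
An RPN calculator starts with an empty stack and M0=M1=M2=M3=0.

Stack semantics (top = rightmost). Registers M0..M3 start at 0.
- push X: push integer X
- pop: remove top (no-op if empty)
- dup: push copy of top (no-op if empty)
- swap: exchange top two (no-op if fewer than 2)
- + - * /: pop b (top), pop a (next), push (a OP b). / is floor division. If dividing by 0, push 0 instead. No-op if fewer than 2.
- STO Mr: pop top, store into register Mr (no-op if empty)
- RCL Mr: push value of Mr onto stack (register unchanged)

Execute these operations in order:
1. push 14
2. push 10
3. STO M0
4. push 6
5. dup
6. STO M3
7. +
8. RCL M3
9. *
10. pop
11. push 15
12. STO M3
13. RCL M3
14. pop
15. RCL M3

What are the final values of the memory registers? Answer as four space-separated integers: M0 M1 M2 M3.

Answer: 10 0 0 15

Derivation:
After op 1 (push 14): stack=[14] mem=[0,0,0,0]
After op 2 (push 10): stack=[14,10] mem=[0,0,0,0]
After op 3 (STO M0): stack=[14] mem=[10,0,0,0]
After op 4 (push 6): stack=[14,6] mem=[10,0,0,0]
After op 5 (dup): stack=[14,6,6] mem=[10,0,0,0]
After op 6 (STO M3): stack=[14,6] mem=[10,0,0,6]
After op 7 (+): stack=[20] mem=[10,0,0,6]
After op 8 (RCL M3): stack=[20,6] mem=[10,0,0,6]
After op 9 (*): stack=[120] mem=[10,0,0,6]
After op 10 (pop): stack=[empty] mem=[10,0,0,6]
After op 11 (push 15): stack=[15] mem=[10,0,0,6]
After op 12 (STO M3): stack=[empty] mem=[10,0,0,15]
After op 13 (RCL M3): stack=[15] mem=[10,0,0,15]
After op 14 (pop): stack=[empty] mem=[10,0,0,15]
After op 15 (RCL M3): stack=[15] mem=[10,0,0,15]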